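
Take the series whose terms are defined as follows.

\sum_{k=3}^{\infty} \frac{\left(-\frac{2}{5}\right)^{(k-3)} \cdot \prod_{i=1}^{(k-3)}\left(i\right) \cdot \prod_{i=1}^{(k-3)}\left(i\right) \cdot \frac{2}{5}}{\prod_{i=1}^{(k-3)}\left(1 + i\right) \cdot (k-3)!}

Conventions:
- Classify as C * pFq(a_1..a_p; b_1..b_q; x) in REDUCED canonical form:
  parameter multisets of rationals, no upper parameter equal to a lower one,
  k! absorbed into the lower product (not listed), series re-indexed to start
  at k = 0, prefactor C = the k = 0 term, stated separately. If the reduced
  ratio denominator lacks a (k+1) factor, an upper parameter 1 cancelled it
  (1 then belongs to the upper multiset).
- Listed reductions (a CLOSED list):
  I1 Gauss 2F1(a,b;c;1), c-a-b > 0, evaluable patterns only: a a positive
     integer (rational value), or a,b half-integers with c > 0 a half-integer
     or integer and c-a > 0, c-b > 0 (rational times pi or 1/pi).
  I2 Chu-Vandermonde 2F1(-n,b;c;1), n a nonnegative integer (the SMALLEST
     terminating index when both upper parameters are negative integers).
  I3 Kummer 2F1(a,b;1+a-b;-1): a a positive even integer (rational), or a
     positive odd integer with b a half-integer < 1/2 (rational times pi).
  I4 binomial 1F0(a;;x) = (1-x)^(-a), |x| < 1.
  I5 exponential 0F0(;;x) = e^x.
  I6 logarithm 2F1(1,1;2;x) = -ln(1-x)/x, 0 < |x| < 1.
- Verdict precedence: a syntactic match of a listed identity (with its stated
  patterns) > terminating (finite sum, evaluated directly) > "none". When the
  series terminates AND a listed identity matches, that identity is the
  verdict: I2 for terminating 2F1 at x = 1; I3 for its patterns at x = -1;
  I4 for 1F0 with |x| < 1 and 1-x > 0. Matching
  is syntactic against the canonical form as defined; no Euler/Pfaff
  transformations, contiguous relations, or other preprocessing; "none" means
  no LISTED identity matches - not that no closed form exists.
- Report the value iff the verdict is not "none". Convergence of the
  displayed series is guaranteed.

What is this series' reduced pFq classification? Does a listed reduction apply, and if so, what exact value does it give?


At argument -\frac{2}{5}: a 2F1 with upper {1, 1}, lower {2}, scaled by C = \frac{2}{5}. Verdict: logarithm (I6) fires (the logarithm: parameters (1,1;2), x = -\frac{2}{5}). Sum: \ln\left(\frac{7}{5}\right).

The tell: t_0 = \frac{2}{5} here, and the running product (C = 2/5, x = -2/5) telescopes to a rising factorial.
Ratio: r(k) = -\frac{2}{5} * (k+1) (k+1) / [(k+2) (k+1)] - rational in k, leading ratio -\frac{2}{5}; with t_0 = \frac{2}{5}, classification follows.


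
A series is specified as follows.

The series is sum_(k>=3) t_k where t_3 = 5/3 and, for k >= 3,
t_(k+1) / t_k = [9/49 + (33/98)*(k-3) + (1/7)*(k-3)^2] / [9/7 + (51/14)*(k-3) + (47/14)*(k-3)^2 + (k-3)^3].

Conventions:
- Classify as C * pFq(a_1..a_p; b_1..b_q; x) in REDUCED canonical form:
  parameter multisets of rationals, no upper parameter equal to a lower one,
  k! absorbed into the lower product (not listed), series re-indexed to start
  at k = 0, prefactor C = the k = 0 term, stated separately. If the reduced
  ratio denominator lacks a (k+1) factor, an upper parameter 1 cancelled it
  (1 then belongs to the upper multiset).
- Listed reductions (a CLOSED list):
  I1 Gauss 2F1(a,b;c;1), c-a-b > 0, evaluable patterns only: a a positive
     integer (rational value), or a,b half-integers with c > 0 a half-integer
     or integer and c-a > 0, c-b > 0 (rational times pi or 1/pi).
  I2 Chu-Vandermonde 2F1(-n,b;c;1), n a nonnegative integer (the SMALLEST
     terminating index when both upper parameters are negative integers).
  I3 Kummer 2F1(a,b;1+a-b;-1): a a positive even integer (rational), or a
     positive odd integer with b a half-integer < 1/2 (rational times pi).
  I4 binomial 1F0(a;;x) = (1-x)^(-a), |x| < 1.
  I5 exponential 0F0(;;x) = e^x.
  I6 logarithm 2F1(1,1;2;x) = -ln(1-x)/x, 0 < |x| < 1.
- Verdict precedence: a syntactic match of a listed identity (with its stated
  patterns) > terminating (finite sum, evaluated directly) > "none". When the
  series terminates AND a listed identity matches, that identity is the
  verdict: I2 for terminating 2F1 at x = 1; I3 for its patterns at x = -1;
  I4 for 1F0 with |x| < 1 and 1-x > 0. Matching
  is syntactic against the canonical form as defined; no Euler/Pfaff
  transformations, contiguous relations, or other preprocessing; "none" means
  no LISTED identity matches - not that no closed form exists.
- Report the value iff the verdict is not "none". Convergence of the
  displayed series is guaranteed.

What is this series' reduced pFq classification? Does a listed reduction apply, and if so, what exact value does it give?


Canonical form: C = 5/3 times 0F0 with upper {-}, lower {-}, x = 1/7. Verdict: the I5 exponential reduction applies (the 0F0 exponential series at x = 1/7). Hence: (5/3) * e^(1/7).

Structural cue: t_0 being 5/3, the ratio is unreduced: k + 3/2 divides both sides (prefactor 5/3).
Adjacent-term ratio: r(k) = (1/7) * 1 / [(k+1)] - rational; roots negated = parameters, x = (1/7), C = 5/3.


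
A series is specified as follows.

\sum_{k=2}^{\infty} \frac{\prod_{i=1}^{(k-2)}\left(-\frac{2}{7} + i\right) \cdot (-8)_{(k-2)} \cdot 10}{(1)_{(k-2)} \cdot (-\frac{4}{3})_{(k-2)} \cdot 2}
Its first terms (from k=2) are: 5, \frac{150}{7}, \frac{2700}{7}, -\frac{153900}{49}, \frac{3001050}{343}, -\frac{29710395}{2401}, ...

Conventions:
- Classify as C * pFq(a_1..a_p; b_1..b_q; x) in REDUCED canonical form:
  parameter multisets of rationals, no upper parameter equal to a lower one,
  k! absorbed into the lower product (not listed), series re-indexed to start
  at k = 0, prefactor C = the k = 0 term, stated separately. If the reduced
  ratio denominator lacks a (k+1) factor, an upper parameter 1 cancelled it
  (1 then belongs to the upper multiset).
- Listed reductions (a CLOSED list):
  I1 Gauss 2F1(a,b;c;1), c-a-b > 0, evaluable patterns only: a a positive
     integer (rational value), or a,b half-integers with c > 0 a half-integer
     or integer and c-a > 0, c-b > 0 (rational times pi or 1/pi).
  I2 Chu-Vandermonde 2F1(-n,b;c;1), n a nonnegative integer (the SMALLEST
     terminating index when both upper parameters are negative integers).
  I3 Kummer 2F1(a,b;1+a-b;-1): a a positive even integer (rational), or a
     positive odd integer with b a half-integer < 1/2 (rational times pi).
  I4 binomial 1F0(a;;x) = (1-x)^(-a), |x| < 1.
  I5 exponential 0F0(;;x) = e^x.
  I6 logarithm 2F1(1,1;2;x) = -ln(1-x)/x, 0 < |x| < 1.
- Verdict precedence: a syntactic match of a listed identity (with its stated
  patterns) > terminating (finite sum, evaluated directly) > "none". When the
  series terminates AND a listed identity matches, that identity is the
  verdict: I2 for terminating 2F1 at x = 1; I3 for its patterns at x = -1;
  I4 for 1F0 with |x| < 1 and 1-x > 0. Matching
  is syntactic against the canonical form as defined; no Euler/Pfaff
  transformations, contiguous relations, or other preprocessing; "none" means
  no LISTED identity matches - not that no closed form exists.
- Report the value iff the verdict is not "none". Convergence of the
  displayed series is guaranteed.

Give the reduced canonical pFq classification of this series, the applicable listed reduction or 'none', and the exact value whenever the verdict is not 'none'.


Reduced: x = 1, 2F1, upper = {-8, \frac{5}{7}}, lower = {-\frac{4}{3}}, C = 5. Verdict: this is Vandermonde's identity (I2) (terminating 2F1 at x = 1 with n = 8, b = 5/7, c = -\frac{4}{3}). Exact value: -\frac{294852935}{686011319}.

Structural cue: t_0 being 5, (1)_k (prefactor 5) is k! itself.
Ratio: r(k) = 1 * (k-8) (k+\frac{5}{7}) / [(k-\frac{4}{3}) (k+1)] ; factor over Q: parameters, x = 1, and C = 5.


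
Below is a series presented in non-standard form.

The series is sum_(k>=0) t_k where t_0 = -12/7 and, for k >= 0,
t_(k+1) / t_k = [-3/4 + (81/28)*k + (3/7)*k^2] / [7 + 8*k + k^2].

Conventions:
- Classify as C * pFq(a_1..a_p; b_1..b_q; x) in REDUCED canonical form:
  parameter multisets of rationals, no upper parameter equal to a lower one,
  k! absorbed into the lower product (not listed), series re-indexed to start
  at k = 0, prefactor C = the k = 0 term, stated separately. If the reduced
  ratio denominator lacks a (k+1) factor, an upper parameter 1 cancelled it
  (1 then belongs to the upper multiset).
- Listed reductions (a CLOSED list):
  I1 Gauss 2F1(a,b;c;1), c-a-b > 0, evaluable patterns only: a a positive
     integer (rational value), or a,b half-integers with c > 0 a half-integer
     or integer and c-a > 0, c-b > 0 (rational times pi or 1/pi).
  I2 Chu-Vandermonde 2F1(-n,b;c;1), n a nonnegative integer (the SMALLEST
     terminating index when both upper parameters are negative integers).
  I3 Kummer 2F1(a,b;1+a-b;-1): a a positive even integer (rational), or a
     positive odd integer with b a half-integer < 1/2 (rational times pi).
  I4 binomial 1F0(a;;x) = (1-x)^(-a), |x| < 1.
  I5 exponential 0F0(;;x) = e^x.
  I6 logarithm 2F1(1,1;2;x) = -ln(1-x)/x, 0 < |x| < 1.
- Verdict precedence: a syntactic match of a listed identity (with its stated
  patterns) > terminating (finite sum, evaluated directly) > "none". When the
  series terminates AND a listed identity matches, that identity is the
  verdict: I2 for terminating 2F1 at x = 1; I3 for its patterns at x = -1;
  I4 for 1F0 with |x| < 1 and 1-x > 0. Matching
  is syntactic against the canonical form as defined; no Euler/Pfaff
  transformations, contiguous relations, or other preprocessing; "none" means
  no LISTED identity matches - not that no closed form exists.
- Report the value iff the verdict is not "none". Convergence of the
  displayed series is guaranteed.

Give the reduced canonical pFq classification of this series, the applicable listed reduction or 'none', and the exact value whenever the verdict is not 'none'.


With C = -12/7: the canonical form is 1F0(-1/4; -; 3/7). Verdict (x = 3/7): the I4 binomial reduction applies (the 1F0 binomial series: exponent 1/4, x = 3/7). Value: (-12/7) * (4/7)^(1/4).

First insight: with t_0 = -12/7, the parameter 7 appears in both the upper and lower lists and cancels.
Ratio: r(k) = (3/7) * (k-1/4) / [(k+1)] ; factor over Q: parameters, x = (3/7), and C = -12/7.


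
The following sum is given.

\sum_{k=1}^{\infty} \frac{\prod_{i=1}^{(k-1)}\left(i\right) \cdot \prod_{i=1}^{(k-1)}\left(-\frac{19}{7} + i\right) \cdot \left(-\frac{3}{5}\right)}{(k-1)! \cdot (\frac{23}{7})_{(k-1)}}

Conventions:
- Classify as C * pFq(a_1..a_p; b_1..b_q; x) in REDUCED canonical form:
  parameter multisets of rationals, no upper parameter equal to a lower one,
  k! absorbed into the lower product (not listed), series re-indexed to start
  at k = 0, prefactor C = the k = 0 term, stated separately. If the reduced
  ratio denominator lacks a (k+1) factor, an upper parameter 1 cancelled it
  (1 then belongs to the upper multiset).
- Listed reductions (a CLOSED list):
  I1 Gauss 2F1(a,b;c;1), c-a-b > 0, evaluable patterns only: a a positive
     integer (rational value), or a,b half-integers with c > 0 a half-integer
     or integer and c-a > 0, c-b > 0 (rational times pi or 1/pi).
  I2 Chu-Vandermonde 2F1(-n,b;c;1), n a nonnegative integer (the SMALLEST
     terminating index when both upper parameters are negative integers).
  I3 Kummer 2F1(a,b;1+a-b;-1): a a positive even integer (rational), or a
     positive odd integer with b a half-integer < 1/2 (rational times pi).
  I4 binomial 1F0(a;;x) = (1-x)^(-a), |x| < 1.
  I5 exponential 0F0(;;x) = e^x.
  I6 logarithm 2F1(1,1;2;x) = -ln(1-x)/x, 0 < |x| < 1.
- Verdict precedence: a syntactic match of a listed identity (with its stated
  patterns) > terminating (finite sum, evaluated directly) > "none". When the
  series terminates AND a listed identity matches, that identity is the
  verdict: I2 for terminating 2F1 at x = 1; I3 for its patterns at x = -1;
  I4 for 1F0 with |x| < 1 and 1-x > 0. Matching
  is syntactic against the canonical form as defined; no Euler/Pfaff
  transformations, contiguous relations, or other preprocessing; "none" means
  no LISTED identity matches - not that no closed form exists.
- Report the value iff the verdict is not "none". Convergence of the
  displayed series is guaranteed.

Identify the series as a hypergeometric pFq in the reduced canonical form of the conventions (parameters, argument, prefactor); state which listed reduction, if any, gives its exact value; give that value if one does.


This is -\frac{3}{5} * 2F1(-\frac{12}{7}, 1; \frac{23}{7}; 1) in reduced canonical form. Verdict: Gauss (I1, integer-parameter pattern) fires (x = 1: the Gamma ratio telescopes since c-a-b = 4 > 0 and a = 1 in Z>0). Value: -\frac{12}{35}.

Key observation: x = 1 and the running product (prefactor -3/5) telescopes to a rising factorial.
Adjacent-term ratio: r(k) = 1 * (k-\frac{12}{7}) (k+1) / [(k+\frac{23}{7}) (k+1)] ; factor over Q: parameters, x = 1, and C = -\frac{3}{5}.


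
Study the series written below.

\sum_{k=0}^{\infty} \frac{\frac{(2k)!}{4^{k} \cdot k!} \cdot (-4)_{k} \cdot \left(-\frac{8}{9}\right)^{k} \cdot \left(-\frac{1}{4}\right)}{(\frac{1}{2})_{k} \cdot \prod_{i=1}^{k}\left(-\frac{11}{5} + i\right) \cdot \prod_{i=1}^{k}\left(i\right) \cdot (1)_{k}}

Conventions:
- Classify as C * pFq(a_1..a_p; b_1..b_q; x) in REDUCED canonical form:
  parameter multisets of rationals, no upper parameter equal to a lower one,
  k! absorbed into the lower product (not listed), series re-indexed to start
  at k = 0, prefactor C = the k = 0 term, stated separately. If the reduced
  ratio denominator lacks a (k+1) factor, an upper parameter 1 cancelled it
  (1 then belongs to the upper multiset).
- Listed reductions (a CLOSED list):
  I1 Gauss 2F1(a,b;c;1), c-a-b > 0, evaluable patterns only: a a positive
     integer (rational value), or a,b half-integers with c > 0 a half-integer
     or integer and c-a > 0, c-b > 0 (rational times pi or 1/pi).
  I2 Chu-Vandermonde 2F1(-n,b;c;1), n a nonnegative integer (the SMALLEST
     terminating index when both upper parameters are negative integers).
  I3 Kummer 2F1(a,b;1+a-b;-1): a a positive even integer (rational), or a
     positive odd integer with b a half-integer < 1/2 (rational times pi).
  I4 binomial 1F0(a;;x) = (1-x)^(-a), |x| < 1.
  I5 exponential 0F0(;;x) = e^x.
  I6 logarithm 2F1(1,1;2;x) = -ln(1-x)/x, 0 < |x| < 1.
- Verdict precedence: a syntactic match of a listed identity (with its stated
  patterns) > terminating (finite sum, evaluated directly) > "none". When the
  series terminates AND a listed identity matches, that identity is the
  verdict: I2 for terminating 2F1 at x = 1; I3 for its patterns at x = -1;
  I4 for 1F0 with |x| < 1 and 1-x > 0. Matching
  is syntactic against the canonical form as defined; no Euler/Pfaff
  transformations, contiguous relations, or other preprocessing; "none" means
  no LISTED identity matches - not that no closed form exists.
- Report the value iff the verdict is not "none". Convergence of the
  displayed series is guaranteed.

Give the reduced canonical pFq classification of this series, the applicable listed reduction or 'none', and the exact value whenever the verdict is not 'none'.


With C = -\frac{1}{4}: the canonical form is 1F2(-4; -\frac{6}{5}, 1; -\frac{8}{9}). Verdict: terminating (-4 upstairs). 5 nonzero terms in all; added directly. Its exact value is -\frac{5541601}{2125764}.

The tell: x = -\frac{8}{9} and the parameter 1/2 appears in both the upper and lower lists and cancels.
Term ratio: r(k) = -\frac{8}{9} * (k-4) / [(k-\frac{6}{5}) (k+1) (k+1)] ; factor over Q: parameters, x = -\frac{8}{9}, and C = -\frac{1}{4}.


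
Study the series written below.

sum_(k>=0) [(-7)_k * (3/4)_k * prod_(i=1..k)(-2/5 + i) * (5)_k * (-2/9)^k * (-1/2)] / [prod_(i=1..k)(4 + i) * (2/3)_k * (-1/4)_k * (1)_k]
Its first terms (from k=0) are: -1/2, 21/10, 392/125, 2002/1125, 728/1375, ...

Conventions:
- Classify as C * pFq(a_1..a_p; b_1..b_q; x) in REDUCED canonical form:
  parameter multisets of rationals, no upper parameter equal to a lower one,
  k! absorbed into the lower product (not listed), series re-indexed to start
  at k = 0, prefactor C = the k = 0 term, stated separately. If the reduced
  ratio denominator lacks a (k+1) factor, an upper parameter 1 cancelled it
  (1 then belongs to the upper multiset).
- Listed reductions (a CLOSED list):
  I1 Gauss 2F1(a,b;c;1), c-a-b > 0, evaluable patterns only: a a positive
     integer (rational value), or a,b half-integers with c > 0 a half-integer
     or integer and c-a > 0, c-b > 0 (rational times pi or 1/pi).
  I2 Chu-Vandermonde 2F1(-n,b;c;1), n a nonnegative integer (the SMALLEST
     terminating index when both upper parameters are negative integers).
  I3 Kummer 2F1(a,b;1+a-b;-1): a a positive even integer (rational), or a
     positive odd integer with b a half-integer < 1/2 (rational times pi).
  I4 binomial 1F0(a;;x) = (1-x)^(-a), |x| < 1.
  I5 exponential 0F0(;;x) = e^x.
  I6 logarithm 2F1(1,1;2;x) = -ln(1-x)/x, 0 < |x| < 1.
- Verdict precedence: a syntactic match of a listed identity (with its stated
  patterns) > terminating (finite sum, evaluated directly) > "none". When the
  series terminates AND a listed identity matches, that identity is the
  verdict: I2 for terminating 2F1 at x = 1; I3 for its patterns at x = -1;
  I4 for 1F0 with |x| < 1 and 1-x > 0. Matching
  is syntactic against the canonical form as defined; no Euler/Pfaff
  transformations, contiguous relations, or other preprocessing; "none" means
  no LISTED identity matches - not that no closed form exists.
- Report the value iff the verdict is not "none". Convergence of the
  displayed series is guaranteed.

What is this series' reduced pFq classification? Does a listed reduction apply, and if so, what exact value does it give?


This is -1/2 * 3F2(-7, 3/5, 3/4; -1/4, 2/3; -2/9) in reduced canonical form. Verdict: terminating - no listed pattern fits, but -7 in the upper list cuts the series at k = 7; direct evaluation. Sum: 4142483138/580078125.

Structural cue: t_0 = -1/2 here, and (1)_k (prefactor -1/2) is k! itself.
Consecutive-term ratio: r(k) = (-2/9) * (k-7) (k+3/5) (k+3/4) / [(k-1/4) (k+2/3) (k+1)] - rational in k, leading ratio (-2/9); with t_0 = -1/2, classification follows.


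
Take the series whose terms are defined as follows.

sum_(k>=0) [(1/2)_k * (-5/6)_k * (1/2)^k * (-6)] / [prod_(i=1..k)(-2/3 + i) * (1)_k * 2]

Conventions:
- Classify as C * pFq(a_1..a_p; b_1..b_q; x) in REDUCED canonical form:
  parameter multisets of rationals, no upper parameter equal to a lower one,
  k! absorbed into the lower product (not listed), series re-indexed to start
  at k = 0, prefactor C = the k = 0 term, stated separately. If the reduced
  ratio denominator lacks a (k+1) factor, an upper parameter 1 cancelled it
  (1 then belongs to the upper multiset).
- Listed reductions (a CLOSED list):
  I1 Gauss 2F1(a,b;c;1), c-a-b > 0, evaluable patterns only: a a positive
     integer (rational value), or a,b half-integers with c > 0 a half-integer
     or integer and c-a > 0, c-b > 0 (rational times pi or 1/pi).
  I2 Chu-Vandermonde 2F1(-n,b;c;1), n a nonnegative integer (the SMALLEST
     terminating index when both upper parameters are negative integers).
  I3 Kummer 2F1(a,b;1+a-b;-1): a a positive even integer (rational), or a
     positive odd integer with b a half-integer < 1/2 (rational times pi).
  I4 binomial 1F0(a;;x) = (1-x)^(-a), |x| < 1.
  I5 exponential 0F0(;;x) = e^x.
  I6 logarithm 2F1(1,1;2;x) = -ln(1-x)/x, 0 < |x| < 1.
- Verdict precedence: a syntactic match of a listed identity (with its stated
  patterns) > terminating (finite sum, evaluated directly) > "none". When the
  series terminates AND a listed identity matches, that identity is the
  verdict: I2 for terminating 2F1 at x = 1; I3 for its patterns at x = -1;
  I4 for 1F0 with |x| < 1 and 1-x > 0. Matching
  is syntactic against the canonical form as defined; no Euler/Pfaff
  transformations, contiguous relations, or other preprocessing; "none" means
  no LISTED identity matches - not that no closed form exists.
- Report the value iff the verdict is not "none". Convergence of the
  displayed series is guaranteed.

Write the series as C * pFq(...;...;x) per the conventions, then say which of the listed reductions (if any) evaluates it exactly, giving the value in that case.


At argument 1/2: a 2F1 with upper {-5/6, 1/2}, lower {1/3}, scaled by C = -3. Verdict: none here - no I1-I6 shape fits x = 1/2 with lower {1/3}.

Structural cue: t_0 = -3 here, and the lower running product (prefactor -3) is a rising factorial.
Adjacent-term ratio: r(k) = (1/2) * (k-5/6) (k+1/2) / [(k+1/3) (k+1)] ; factor over Q: parameters, x = (1/2), and C = -3.


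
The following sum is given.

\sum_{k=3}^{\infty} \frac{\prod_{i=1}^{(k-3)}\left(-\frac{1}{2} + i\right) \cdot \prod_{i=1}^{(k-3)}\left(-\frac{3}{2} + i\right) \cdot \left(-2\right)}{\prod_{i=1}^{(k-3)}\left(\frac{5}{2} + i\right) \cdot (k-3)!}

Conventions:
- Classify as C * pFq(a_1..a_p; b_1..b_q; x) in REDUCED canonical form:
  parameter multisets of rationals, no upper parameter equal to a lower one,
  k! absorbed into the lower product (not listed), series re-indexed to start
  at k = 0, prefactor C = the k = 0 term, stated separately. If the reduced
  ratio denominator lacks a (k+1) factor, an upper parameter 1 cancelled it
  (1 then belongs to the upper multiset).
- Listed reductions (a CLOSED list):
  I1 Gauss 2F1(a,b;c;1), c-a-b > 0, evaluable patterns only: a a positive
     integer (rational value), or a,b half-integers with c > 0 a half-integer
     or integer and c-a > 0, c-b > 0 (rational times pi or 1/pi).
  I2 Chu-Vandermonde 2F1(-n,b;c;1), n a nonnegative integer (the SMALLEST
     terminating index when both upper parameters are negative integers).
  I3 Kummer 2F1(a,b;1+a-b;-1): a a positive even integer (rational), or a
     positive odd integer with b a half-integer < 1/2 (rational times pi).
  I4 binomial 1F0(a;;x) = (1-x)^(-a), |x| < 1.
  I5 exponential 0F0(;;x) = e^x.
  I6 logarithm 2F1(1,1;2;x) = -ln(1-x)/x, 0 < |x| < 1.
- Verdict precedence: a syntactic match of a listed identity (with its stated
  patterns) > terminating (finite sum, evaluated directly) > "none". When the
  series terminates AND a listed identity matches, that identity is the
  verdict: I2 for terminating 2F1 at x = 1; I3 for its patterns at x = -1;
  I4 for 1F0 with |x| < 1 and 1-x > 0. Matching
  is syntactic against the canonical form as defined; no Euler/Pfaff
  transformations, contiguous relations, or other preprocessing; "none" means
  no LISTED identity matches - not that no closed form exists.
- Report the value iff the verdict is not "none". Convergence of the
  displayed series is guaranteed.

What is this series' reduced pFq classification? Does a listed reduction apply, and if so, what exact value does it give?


This is -2 * 2F1(-\frac{1}{2}, \frac{1}{2}; \frac{7}{2}; 1) in reduced canonical form. Verdict: Gauss's theorem I1 (half-integer case) matches (x = 1; upper {-\frac{1}{2}, \frac{1}{2}} half-integers, c = \frac{7}{2} in the evaluable pattern). Its exact value is \left(-\frac{75}{128}\right) \cdot \pi.

The tell: t_0 being -2, the lower running product (prefactor -2) is a rising factorial.
Adjacent-term ratio: r(k) = 1 * (k-\frac{1}{2}) (k+\frac{1}{2}) / [(k+\frac{7}{2}) (k+1)] - poly over poly, x = 1 from leading terms; C = -2 at k = 0.


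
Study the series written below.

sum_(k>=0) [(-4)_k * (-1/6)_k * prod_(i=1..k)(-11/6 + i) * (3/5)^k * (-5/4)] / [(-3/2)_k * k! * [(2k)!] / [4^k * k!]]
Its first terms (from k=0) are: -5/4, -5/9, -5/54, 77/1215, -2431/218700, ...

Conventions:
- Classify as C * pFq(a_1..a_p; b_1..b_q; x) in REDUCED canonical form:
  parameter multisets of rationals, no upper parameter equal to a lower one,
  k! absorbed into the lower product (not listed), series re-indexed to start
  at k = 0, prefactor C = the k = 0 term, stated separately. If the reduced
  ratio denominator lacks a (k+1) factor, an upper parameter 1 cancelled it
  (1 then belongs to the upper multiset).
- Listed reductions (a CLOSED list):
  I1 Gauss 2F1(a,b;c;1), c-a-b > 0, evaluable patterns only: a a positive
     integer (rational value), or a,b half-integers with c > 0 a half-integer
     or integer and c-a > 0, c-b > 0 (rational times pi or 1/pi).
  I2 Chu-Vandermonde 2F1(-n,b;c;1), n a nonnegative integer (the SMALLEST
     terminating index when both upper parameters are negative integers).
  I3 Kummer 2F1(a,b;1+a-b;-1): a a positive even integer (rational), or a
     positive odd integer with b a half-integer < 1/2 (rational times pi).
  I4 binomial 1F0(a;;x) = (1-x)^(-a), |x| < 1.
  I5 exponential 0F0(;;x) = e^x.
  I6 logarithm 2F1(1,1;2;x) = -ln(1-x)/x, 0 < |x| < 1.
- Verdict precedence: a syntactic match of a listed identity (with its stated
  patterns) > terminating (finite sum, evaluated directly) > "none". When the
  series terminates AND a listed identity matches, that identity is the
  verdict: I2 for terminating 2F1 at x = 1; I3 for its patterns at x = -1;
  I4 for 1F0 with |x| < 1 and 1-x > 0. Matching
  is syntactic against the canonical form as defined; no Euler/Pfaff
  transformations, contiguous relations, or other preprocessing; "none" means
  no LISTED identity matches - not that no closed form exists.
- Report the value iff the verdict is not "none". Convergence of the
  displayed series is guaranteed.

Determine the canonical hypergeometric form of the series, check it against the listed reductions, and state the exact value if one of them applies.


At argument 3/5: a 3F2 with upper {-4, -5/6, -1/6}, lower {-3/2, 1/2}, scaled by C = -5/4. Verdict: terminating - upper parameter -4 makes this a finite sum (last index 4), evaluated exactly. Exact value: -100924/54675.

Key step: from the first term -5/4: the lower (2k)!/(4^k k!) block (C = -5/4, x = 3/5) is (1/2)_k.
Step ratio: r(k) = (3/5) * (k-4) (k-5/6) (k-1/6) / [(k-3/2) (k+1/2) (k+1)] - rational in k, leading ratio (3/5); with t_0 = -5/4, classification follows.


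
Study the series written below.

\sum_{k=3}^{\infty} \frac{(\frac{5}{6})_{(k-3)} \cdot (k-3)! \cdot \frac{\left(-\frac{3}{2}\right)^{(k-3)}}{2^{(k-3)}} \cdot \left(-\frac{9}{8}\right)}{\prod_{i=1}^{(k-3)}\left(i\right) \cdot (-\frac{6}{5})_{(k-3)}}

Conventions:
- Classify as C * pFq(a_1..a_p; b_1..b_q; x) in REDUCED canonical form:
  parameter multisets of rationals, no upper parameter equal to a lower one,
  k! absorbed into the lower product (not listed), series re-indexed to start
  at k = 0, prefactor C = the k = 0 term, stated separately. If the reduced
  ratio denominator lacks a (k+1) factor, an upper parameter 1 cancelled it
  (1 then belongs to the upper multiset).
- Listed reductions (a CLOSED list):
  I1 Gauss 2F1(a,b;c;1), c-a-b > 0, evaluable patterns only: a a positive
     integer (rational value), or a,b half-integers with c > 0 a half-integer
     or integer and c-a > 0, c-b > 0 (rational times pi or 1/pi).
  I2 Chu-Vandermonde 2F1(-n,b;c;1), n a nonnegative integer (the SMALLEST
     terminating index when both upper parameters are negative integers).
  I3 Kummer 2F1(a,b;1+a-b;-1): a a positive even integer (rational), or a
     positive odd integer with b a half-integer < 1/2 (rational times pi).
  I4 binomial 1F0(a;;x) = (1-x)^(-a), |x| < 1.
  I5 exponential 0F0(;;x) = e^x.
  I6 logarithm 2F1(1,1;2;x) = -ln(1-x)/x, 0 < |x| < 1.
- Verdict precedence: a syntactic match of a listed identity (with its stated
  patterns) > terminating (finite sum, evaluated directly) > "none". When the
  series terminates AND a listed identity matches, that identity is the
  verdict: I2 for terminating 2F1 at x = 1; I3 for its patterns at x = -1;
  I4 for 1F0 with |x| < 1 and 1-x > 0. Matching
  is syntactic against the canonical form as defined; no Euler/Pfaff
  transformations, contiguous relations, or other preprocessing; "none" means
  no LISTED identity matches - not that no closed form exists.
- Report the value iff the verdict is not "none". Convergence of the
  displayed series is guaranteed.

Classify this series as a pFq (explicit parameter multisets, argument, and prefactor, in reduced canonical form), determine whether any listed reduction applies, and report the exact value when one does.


Classification (C = -\frac{9}{8}): 2F1 with upper {\frac{5}{6}, 1}, lower {-\frac{6}{5}}, argument x = -\frac{3}{4}. Verdict: none. A 2F1 with upper {\frac{5}{6}, 1} fits none of I1-I6 at x = -\frac{3}{4}; the sum runs forever.

Key step: t_0 = -\frac{9}{8} here, and the two k-th powers (C = -9/8, x = -3/4) combine into one argument.
Term ratio: r(k) = -\frac{3}{4} * (k+\frac{5}{6}) (k+1) / [(k-\frac{6}{5}) (k+1)] ; factor over Q: parameters, x = -\frac{3}{4}, and C = -\frac{9}{8}.


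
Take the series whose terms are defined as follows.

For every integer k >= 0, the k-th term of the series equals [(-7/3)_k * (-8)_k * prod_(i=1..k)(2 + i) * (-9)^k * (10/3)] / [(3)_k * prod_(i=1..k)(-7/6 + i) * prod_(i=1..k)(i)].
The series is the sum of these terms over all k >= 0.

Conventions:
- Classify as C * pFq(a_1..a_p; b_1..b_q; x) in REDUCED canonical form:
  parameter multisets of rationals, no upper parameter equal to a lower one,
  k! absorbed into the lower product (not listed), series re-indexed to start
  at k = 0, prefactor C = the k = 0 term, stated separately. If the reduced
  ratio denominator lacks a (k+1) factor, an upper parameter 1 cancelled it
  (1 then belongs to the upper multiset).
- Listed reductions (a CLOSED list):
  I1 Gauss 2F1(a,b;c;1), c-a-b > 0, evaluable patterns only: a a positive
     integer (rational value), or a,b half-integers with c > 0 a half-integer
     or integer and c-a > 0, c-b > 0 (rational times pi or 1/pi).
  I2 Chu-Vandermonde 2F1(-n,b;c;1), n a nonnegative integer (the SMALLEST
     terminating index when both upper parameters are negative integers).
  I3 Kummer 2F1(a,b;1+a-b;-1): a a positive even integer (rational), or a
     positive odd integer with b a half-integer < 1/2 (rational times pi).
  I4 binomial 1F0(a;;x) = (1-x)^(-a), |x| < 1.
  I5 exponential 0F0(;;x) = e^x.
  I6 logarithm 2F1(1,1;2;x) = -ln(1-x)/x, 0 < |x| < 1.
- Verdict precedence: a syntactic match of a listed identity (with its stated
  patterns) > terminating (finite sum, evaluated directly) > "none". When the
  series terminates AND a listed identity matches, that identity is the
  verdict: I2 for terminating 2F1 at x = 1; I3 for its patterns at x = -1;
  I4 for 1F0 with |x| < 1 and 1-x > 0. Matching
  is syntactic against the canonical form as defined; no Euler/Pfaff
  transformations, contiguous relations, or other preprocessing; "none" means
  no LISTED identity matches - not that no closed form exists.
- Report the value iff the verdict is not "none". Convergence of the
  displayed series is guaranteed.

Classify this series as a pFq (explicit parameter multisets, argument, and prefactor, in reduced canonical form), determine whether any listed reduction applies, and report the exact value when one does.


With C = 10/3: the canonical form is 2F1(-8, -7/3; -1/6; -9). Verdict: terminating - upper -8 stops the sum at k = 8; the 9 terms are added exactly. Value: 773809086199850/15341667.

Key step: t_0 being 10/3, the running product (C = 10/3, x = -9) telescopes to a rising factorial.
Step ratio: r(k) = (-9) * (k-8) (k-7/3) / [(k-1/6) (k+1)] - rational in k, leading ratio (-9); with t_0 = 10/3, classification follows.


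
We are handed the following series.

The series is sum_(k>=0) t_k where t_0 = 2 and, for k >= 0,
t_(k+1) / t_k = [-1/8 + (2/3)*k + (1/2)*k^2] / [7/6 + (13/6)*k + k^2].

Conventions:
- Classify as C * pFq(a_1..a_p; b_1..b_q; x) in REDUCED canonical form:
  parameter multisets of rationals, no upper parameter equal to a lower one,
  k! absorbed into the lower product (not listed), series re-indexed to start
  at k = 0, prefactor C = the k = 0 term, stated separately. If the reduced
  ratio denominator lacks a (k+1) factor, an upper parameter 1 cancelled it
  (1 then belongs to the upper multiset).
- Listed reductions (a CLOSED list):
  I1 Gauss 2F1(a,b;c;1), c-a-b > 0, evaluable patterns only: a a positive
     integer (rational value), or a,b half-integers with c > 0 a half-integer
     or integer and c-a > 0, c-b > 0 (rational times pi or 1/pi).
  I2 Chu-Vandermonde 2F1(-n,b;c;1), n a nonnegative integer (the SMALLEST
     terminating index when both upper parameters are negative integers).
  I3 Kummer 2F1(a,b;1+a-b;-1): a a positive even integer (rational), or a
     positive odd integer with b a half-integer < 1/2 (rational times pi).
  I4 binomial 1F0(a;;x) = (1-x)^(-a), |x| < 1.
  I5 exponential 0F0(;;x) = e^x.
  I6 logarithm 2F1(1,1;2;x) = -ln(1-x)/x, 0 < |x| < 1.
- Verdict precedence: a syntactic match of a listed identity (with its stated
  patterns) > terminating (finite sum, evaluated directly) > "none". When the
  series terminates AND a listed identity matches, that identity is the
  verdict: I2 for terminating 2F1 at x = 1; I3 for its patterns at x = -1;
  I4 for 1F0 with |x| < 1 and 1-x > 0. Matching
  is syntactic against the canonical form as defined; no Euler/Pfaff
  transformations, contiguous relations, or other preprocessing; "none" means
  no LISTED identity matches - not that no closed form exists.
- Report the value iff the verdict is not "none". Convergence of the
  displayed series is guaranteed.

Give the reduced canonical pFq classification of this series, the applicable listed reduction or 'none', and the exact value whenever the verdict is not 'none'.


At argument 1/2: a 2F1 with upper {-1/6, 3/2}, lower {7/6}, scaled by C = 2. Verdict: none (x = 1/2): each listed identity misses the multisets {-1/6, 3/2} ; {7/6}.

Structural cue: from the first term 2: roots of the ratio polynomials (prefactor 2) are the negated parameters.
Adjacent-term ratio: r(k) = (1/2) * (k-1/6) (k+3/2) / [(k+7/6) (k+1)] - rational in k, leading ratio (1/2); with t_0 = 2, classification follows.


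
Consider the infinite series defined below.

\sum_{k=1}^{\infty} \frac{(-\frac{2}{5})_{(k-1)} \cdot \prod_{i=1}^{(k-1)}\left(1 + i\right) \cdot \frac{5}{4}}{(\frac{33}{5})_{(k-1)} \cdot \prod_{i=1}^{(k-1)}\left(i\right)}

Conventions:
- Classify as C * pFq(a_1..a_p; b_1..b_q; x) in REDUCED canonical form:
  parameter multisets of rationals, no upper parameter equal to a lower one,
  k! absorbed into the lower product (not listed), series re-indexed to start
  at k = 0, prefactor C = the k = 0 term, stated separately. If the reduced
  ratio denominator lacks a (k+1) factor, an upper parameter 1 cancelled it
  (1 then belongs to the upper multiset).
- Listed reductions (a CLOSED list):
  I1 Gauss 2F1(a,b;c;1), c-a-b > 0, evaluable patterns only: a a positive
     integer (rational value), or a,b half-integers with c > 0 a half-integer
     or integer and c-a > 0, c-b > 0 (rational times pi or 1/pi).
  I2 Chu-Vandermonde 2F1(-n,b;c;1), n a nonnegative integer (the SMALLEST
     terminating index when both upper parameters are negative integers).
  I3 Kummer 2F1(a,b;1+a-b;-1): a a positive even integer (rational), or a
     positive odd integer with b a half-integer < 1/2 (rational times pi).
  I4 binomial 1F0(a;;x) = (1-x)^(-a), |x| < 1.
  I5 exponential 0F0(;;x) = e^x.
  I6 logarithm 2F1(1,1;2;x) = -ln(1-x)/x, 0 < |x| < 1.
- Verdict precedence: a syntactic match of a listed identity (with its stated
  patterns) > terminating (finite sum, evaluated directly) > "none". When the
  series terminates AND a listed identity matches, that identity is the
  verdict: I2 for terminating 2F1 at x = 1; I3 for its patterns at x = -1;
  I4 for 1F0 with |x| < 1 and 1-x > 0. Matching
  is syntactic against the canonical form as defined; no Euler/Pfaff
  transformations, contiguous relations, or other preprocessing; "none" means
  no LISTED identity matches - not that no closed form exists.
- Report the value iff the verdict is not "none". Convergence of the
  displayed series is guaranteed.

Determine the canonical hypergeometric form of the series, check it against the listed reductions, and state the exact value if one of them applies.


Key observation: from the first term \frac{5}{4}: the product of the first k integers (prefactor 5/4) is k!.
Term ratio: r(k) = 1 * (k-\frac{2}{5}) (k+2) / [(k+\frac{33}{5}) (k+1)] - rational; roots negated = parameters, x = 1, C = \frac{5}{4}.

x = 1 here; the reduced form reads 2F1, upper {-\frac{2}{5}, 2}, lower {\frac{33}{5}}, C = \frac{5}{4}. Verdict: Gauss (I1, integer-parameter pattern) applies (x = 1: the Gamma ratio telescopes since c-a-b = 5 > 0 and a = 2 in Z>0). Exact value: \frac{161}{150}.


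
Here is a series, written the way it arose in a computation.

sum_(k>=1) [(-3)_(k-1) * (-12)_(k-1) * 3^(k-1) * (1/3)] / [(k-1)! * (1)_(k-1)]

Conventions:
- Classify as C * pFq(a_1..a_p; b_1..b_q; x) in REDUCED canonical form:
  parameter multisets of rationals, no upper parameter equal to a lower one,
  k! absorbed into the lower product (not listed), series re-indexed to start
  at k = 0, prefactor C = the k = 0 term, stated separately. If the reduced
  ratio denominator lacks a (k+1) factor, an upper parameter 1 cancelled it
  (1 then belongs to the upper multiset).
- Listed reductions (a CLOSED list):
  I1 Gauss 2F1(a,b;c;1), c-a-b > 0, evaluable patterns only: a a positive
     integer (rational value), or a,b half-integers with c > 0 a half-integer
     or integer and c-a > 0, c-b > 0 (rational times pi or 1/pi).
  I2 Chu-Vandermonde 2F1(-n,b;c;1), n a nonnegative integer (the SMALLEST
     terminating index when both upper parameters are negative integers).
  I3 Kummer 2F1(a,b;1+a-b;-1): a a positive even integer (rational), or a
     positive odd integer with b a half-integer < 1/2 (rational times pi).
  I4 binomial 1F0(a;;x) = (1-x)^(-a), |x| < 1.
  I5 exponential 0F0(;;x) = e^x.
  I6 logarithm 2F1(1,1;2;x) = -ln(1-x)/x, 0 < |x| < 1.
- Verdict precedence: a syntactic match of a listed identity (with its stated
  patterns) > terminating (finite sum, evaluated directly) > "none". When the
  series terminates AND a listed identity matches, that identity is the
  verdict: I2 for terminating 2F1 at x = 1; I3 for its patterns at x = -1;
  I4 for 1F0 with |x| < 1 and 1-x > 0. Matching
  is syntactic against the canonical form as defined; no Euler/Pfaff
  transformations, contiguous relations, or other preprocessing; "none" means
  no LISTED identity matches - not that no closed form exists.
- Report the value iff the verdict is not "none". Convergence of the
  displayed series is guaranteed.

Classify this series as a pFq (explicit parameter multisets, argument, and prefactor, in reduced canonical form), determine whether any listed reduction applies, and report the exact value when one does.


Prefactor 1/3, argument 3: 2F1 with upper {-12, -3} over lower {1}. Verdict: terminating at k = 3: the factor (-3)_k kills every later term; summing the 4 survivors is exact. Its exact value is 7831/3.

Structural cue: x = 3 and the denominator's factorial ratio (C = 1/3) is a lower Pochhammer.
Ratio: r(k) = 3 * (k-12) (k-3) / [(k+1) (k+1)] - rational; roots negated = parameters, x = 3, C = 1/3.


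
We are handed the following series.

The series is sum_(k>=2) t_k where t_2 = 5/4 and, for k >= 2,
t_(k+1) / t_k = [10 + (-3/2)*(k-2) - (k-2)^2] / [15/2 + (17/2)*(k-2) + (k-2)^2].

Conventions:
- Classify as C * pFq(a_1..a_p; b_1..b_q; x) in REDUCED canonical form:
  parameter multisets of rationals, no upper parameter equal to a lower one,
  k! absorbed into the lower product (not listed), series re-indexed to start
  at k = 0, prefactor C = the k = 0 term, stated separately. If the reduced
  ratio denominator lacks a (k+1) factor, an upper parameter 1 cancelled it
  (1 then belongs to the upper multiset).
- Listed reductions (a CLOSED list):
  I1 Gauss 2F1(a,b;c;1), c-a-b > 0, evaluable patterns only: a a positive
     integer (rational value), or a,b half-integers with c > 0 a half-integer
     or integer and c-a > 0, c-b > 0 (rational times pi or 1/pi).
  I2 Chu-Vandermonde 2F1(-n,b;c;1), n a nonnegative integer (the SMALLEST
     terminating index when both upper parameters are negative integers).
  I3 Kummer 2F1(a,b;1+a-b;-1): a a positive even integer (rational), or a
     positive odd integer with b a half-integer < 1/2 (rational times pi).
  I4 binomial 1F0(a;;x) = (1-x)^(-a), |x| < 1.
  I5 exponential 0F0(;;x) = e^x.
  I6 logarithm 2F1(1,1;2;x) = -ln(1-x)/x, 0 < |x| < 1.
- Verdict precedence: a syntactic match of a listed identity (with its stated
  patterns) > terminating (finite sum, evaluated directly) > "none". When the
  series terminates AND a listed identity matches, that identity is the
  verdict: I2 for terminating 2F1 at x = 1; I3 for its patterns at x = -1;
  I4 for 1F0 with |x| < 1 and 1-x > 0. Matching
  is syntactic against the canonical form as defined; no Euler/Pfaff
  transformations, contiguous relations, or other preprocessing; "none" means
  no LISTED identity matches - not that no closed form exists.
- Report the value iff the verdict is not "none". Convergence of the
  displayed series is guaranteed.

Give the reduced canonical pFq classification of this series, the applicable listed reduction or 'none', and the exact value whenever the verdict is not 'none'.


This is 5/4 * 2F1(-5/2, 4; 15/2; -1) in reduced canonical form. Verdict (x = -1): the Kummer evaluation I3 applies (x = -1; c = 15/2 equals 1+a-b for upper {-5/2, 4}: listed pattern). Value: 715/192.

Structural cue: from the first term 5/4: factor the ratio over Q (C = 5/4): negated roots = parameters.
Step ratio: r(k) = (-1) * (k-5/2) (k+4) / [(k+15/2) (k+1)] ; factor over Q: parameters, x = (-1), and C = 5/4.
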